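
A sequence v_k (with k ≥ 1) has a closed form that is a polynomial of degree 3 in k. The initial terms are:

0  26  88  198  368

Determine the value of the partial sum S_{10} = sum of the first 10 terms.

1st diffs: 26, 62, 110, 170.
2nd diffs: 36, 48, 60.
3rd diffs: 12, 12 (constant).
Newton forward-difference form: v_k = 26·C(k-1,1) + 36·C(k-1,2) + 12·C(k-1,3).
Continuing: …, 610, 936, 1358, 1888, …, v_{10} = 2538.
Summing k = 1..10 (10 terms) gives 8010.

8010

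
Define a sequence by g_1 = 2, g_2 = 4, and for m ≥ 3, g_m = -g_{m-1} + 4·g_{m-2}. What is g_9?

-316

Step forward from the initial values:
g_3 = 4; g_4 = 12; g_5 = 4; g_6 = 44; g_7 = -28; g_8 = 204; g_9 = -316.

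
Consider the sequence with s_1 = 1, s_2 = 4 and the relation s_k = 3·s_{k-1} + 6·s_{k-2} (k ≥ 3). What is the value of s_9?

124902

s_3 = 18; s_4 = 78; s_5 = 342; s_6 = 1494; s_7 = 6534; s_8 = 28566; s_9 = 124902.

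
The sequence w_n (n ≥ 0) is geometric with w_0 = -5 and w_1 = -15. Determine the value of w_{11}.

Common ratio r = 3.
w_n = (-5)·3^(n-0).
w_{11} = (-5)·3^11 = -885735.

-885735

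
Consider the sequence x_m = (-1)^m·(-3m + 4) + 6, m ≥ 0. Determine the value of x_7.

23

(-1)^7 = -1; -3m + 4 at m=7 is -17; so x_7 = 23.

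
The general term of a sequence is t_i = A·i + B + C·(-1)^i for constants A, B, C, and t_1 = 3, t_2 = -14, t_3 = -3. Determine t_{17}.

The three given values yield: A + B - C = 3; 2A + B + C = -14; 3A + B - C = -3.
Subtracting the first from the second: A + 2C = -17.
Subtracting the second from the third: A - 2C = 11.
Solving: C = -7, A = -3, then B = -1.
Hence t_{17} = -3·17 + (-1) + (-7)·(-1) = -45.

-45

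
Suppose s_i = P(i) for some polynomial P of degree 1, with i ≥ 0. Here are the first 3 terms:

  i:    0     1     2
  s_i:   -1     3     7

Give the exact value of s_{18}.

71

1st diffs: 4, 4 (constant).
So s_i = 4i - 1.
Evaluating at i = 18 gives s_{18} = 71.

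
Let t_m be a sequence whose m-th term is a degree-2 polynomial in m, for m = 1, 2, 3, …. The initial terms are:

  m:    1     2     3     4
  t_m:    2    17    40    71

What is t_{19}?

1496

1st diffs: 15, 23, 31.
2nd diffs: 8, 8 (constant).
So t_m = 4m^2 + 3m - 5.
Evaluating at m = 19 gives t_{19} = 1496.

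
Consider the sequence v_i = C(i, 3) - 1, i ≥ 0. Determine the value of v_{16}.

C(16, 3) = 560, so v_{16} = 559.

559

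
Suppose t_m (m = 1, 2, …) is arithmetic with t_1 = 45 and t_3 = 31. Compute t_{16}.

-60

Common difference d = (31 - 45) / (3 - 1) = -7.
t_m = 45 + (m - 1)·(-7).
t_{16} = 45 + 15·(-7) = -60.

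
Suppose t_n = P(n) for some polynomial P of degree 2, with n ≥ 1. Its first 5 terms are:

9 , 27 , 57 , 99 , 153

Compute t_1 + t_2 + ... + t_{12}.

3936

1st diffs: 18, 30, 42, 54.
2nd diffs: 12, 12, 12 (constant).
So t_n = 6n^2 + 3.
Continuing: …, 219, 297, 387, 489, …, t_{12} = 867.
Summing n = 1..12 (12 terms) gives 3936.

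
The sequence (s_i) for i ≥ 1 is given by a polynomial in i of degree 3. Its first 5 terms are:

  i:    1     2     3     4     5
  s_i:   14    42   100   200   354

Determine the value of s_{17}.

1st diffs: 28, 58, 100, 154.
2nd diffs: 30, 42, 54.
3rd diffs: 12, 12 (constant).
Newton forward-difference form: s_i = 14 + 28·C(i-1,1) + 30·C(i-1,2) + 12·C(i-1,3).
At i = 17: i-1 = 16, so s_{17} = 14 + 448 + 3600 + 6720 = 10782.

10782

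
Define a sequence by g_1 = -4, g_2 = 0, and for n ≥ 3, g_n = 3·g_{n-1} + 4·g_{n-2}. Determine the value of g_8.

-13104

g_3 = -16;  g_4 = -48;  g_5 = -208;  g_6 = -816;  g_7 = -3280;  g_8 = -13104.
(Characteristic roots are 4 and -1.)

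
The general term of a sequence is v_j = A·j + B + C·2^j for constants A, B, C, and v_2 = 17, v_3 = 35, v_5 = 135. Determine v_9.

2063

At j = 2, 3, 5: 2A + B + 4C = 17; 3A + B + 8C = 35; 5A + B + 32C = 135.
Subtracting the first from the second: A + 4C = 18.
Subtracting the second from the third: 2A + 24C = 100.
Solving: C = 4, A = 2, then B = -3.
Therefore v_9 = 18 + (-3) + 4·512 = 2063.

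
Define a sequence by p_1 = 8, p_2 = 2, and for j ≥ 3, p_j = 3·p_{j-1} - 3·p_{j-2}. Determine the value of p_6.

Step forward from the initial values:
p_3 = -18, p_4 = -60, p_5 = -126, p_6 = -198.

-198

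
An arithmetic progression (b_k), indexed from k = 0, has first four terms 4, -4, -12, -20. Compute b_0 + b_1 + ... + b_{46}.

Common difference d = -8.
b_k = 4 + (k - 0)·(-8).
b_{46} = -364; S = 47·(4 + (-364))/2 = -8460.

-8460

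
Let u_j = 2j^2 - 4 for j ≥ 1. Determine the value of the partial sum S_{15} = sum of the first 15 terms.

2420

Over j = 1..15: Σj = 120, Σj² = 1240.
Total = (2)·1240 + (-4)·15 = 2420.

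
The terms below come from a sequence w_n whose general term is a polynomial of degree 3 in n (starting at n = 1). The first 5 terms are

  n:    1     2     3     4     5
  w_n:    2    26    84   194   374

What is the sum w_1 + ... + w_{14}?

32606

1st diffs: 24, 58, 110, 180.
2nd diffs: 34, 52, 70.
3rd diffs: 18, 18 (constant).
Newton forward-difference form: w_n = 2 + 24·C(n-1,1) + 34·C(n-1,2) + 18·C(n-1,3).
Continuing: …, 642, 1016, 1514, 2154, …, w_{14} = 8114.
Summing n = 1..14 (14 terms) gives 32606.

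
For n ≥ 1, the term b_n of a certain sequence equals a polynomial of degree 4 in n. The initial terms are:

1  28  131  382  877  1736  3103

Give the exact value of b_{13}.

1st diffs: 27, 103, 251, 495, 859, 1367.
2nd diffs: 76, 148, 244, 364, 508.
3rd diffs: 72, 96, 120, 144.
4th diffs: 24, 24, 24 (constant).
So b_n = n^4 + 2n^3 + n^2 - 5n + 2.
Evaluating at n = 13 gives b_{13} = 33061.

33061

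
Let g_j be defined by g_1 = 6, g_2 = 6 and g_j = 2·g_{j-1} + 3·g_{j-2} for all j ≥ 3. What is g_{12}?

531438

g_3 = 30;  g_4 = 78;  g_5 = 246;  g_6 = 726;  g_7 = 2190;  g_8 = 6558;  g_9 = 19686;  g_{10} = 59046;  g_{11} = 177150;  g_{12} = 531438.
(Characteristic roots are 3 and -1.)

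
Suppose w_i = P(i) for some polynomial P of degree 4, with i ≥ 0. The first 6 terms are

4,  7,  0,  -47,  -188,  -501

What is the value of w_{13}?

1st diffs: 3, -7, -47, -141, -313.
2nd diffs: -10, -40, -94, -172.
3rd diffs: -30, -54, -78.
4th diffs: -24, -24 (constant).
Newton forward-difference form: w_i = 4 + 3·C(i,1) + (-10)·C(i,2) + (-30)·C(i,3) + (-24)·C(i,4).
At i = 13: i = 13, so w_{13} = 4 + 39 - 780 - 8580 - 17160 = -26477.

-26477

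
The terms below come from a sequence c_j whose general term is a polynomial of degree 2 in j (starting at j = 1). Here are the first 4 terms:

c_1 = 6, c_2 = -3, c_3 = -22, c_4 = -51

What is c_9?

-346

1st diffs: -9, -19, -29.
2nd diffs: -10, -10 (constant).
Newton forward-difference form: c_j = 6 + (-9)·C(j-1,1) + (-10)·C(j-1,2).
At j = 9: j-1 = 8, so c_9 = 6 - 72 - 280 = -346.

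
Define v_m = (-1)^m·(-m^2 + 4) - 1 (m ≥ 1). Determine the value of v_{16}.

-253

(-1)^16 = 1; -m^2 + 4 at m=16 is -252; so v_{16} = -253.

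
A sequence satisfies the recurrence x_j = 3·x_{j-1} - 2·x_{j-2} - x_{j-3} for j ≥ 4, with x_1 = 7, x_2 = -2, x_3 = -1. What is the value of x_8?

Iterate the recurrence:
x_4 = -6;  x_5 = -14;  x_6 = -29;  x_7 = -53;  x_8 = -87.

-87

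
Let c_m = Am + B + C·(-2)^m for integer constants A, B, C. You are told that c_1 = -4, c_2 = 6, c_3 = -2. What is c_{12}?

At m = 1, 2, 3: A + B - 2C = -4; 2A + B + 4C = 6; 3A + B - 8C = -2.
Subtracting the first from the second: A + 6C = 10.
Subtracting the second from the third: A - 12C = -8.
Solving: C = 1, A = 4, then B = -6.
Therefore c_{12} = 48 + (-6) + 1·4096 = 4138.

4138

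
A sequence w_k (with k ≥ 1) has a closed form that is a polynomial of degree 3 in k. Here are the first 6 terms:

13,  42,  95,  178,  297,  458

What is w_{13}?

3265

1st diffs: 29, 53, 83, 119, 161.
2nd diffs: 24, 30, 36, 42.
3rd diffs: 6, 6, 6 (constant).
Newton forward-difference form: w_k = 13 + 29·C(k-1,1) + 24·C(k-1,2) + 6·C(k-1,3).
At k = 13: k-1 = 12, so w_{13} = 13 + 348 + 1584 + 1320 = 3265.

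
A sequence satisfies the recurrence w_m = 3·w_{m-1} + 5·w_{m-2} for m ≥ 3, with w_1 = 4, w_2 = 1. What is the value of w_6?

1381

Applying the relation repeatedly:
w_3 = 23, w_4 = 74, w_5 = 337, w_6 = 1381.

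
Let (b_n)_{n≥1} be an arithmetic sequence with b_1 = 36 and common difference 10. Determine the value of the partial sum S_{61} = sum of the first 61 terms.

20496

b_n = 36 + (n - 1)·10.
b_{61} = 636; S = 61·(36 + 636)/2 = 20496.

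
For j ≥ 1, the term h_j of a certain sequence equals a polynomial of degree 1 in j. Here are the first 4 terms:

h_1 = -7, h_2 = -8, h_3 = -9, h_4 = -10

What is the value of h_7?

1st diffs: -1, -1, -1 (constant).
So h_j = -j - 6.
Evaluating at j = 7 gives h_7 = -13.

-13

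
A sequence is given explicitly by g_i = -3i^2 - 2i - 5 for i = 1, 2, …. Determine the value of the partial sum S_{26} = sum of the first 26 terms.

Over i = 1..26: Σi = 351, Σi² = 6201.
Total = (-3)·6201 + (-2)·351 + (-5)·26 = -19435.

-19435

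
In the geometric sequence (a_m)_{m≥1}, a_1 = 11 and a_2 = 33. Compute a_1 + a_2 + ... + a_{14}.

26306324

Common ratio r = 3.
a_m = 11·3^(m-1).
S = 11·(3^14 - 1)/(3 - 1) = 11·(4782969 - 1)/(2) = 26306324.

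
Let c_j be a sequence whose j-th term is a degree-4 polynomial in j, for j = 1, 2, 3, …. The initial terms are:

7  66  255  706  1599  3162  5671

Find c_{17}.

1st diffs: 59, 189, 451, 893, 1563, 2509.
2nd diffs: 130, 262, 442, 670, 946.
3rd diffs: 132, 180, 228, 276.
4th diffs: 48, 48, 48 (constant).
Newton forward-difference form: c_j = 7 + 59·C(j-1,1) + 130·C(j-1,2) + 132·C(j-1,3) + 48·C(j-1,4).
At j = 17: j-1 = 16, so c_{17} = 7 + 944 + 15600 + 73920 + 87360 = 177831.

177831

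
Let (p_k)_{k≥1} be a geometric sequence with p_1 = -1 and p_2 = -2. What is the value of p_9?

Common ratio r = 2.
p_k = (-1)·2^(k-1).
p_9 = (-1)·2^8 = -256.

-256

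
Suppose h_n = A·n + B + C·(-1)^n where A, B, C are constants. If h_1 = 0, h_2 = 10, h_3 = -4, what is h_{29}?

-56

At n = 1, 2, 3: A + B - C = 0; 2A + B + C = 10; 3A + B - C = -4.
Subtracting the first from the second: A + 2C = 10.
Subtracting the second from the third: A - 2C = -14.
Solving: C = 6, A = -2, then B = 8.
So h_n = -2·n + 8 + 6·(-1)^n; at n=29 this is -56.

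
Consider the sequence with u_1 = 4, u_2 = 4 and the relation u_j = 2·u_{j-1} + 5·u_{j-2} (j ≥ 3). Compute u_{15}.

67546108

Compute successive terms:
u_3 = 28;  u_4 = 76;  u_5 = 292;  …;  u_{12} = 1645516;  u_{13} = 5676772;  u_{14} = 19581124;  u_{15} = 67546108.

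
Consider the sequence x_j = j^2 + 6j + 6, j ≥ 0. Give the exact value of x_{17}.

397

x_{17} = 1·17^2 + 6·17 + 6 = 397.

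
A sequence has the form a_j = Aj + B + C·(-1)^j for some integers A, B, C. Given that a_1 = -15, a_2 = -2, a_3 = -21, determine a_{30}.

-86

Write the equations: A + B - C = -15; 2A + B + C = -2; 3A + B - C = -21.
Subtracting the first from the second: A + 2C = 13.
Subtracting the second from the third: A - 2C = -19.
Solving: C = 8, A = -3, then B = -4.
So a_j = -3·j + (-4) + 8·(-1)^j; at j=30 this is -86.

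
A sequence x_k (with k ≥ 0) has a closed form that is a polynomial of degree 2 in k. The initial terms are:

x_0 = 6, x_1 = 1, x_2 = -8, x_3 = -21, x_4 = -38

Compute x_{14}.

1st diffs: -5, -9, -13, -17.
2nd diffs: -4, -4, -4 (constant).
So x_k = -2k^2 - 3k + 6.
Evaluating at k = 14 gives x_{14} = -428.

-428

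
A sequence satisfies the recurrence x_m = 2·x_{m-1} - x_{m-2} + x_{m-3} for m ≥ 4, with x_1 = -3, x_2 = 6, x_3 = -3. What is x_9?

x_4 = -15  x_5 = -21  x_6 = -30  x_7 = -54  x_8 = -99  x_9 = -174.

-174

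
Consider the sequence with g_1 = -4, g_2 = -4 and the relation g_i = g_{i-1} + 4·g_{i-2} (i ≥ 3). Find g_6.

Compute successive terms:
g_3 = -20;  g_4 = -36;  g_5 = -116;  g_6 = -260.

-260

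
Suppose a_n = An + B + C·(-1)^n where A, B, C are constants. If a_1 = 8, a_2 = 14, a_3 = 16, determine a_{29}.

The three given values yield: A + B - C = 8; 2A + B + C = 14; 3A + B - C = 16.
Subtracting the first from the second: A + 2C = 6.
Subtracting the second from the third: A - 2C = 2.
Solving: C = 1, A = 4, then B = 5.
Therefore a_{29} = 116 + 5 + 1·(-1) = 120.

120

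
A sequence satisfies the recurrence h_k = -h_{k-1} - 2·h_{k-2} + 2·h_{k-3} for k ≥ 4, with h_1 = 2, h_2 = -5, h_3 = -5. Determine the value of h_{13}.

2985

h_4 = 19;  h_5 = -19;  h_6 = -29;  h_7 = 105;  h_8 = -85;  h_9 = -183;  h_{10} = 563;  h_{11} = -367;  h_{12} = -1125;  h_{13} = 2985.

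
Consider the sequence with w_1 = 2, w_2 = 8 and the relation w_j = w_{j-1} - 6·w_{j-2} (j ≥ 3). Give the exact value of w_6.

284

Applying the relation repeatedly:
w_3 = -4;  w_4 = -52;  w_5 = -28;  w_6 = 284.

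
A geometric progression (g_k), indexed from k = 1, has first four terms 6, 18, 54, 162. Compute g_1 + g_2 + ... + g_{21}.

31381059606

Common ratio r = 3.
g_k = 6·3^(k-1).
S = 6·(3^21 - 1)/(3 - 1) = 6·(10460353203 - 1)/(2) = 31381059606.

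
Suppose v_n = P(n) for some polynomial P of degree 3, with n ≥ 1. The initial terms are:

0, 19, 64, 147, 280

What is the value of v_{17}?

10144

1st diffs: 19, 45, 83, 133.
2nd diffs: 26, 38, 50.
3rd diffs: 12, 12 (constant).
Newton forward-difference form: v_n = 19·C(n-1,1) + 26·C(n-1,2) + 12·C(n-1,3).
At n = 17: n-1 = 16, so v_{17} = 304 + 3120 + 6720 = 10144.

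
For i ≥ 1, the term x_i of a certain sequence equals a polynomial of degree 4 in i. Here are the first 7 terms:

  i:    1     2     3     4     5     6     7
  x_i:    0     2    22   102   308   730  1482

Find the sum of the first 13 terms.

66222

1st diffs: 2, 20, 80, 206, 422, 752.
2nd diffs: 18, 60, 126, 216, 330.
3rd diffs: 42, 66, 90, 114.
4th diffs: 24, 24, 24 (constant).
Newton forward-difference form: x_i = 2·C(i-1,1) + 18·C(i-1,2) + 42·C(i-1,3) + 24·C(i-1,4).
Continuing: …, 2702, 4552, 7218, 10910, …, x_{13} = 22332.
Summing i = 1..13 (13 terms) gives 66222.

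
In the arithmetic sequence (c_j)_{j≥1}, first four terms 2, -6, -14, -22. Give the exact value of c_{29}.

-222

Common difference d = -8.
c_j = 2 + (j - 1)·(-8).
c_{29} = 2 + 28·(-8) = -222.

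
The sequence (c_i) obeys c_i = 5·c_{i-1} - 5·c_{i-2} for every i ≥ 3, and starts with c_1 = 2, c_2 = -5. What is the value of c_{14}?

Applying the relation repeatedly:
c_3 = -35, c_4 = -150, c_5 = -575, …, c_{11} = -1334375, c_{12} = -4828125, c_{13} = -17468750, c_{14} = -63203125.

-63203125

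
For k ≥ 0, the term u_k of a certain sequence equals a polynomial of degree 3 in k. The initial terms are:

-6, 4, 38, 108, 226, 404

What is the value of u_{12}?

4338

1st diffs: 10, 34, 70, 118, 178.
2nd diffs: 24, 36, 48, 60.
3rd diffs: 12, 12, 12 (constant).
Newton forward-difference form: u_k = -6 + 10·C(k,1) + 24·C(k,2) + 12·C(k,3).
At k = 12: k = 12, so u_{12} = -6 + 120 + 1584 + 2640 = 4338.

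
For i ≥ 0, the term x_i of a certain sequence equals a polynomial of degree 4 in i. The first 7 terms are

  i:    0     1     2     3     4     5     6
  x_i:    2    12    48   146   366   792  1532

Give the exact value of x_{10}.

10632

1st diffs: 10, 36, 98, 220, 426, 740.
2nd diffs: 26, 62, 122, 206, 314.
3rd diffs: 36, 60, 84, 108.
4th diffs: 24, 24, 24 (constant).
So x_i = i^4 + 6i^2 + 3i + 2.
Evaluating at i = 10 gives x_{10} = 10632.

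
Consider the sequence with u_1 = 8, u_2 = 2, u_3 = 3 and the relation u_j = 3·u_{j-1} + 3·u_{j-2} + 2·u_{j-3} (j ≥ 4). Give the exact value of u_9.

24795

u_4 = 31; u_5 = 106; u_6 = 417; u_7 = 1631; u_8 = 6356; u_9 = 24795.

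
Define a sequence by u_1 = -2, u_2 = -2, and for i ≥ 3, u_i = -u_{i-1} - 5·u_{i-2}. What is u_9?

-548

Compute successive terms:
u_3 = 12;  u_4 = -2;  u_5 = -58;  u_6 = 68;  u_7 = 222;  u_8 = -562;  u_9 = -548.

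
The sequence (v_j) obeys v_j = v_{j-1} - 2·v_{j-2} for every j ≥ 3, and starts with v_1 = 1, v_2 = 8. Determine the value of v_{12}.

206

v_3 = 6;  v_4 = -10;  v_5 = -22;  v_6 = -2;  v_7 = 42;  v_8 = 46;  v_9 = -38;  v_{10} = -130;  v_{11} = -54;  v_{12} = 206.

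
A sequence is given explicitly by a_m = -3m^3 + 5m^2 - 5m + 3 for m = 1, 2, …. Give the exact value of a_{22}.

-29631

a_{22} = -3·22^3 + 5·22^2 - 5·22 + 3 = -29631.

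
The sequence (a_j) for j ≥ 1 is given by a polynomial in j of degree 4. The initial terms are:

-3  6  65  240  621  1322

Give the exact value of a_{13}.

1st diffs: 9, 59, 175, 381, 701.
2nd diffs: 50, 116, 206, 320.
3rd diffs: 66, 90, 114.
4th diffs: 24, 24 (constant).
Newton forward-difference form: a_j = -3 + 9·C(j-1,1) + 50·C(j-1,2) + 66·C(j-1,3) + 24·C(j-1,4).
At j = 13: j-1 = 12, so a_{13} = -3 + 108 + 3300 + 14520 + 11880 = 29805.

29805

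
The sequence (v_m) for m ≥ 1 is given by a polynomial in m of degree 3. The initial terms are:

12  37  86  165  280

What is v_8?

901

1st diffs: 25, 49, 79, 115.
2nd diffs: 24, 30, 36.
3rd diffs: 6, 6 (constant).
Newton forward-difference form: v_m = 12 + 25·C(m-1,1) + 24·C(m-1,2) + 6·C(m-1,3).
At m = 8: m-1 = 7, so v_8 = 12 + 175 + 504 + 210 = 901.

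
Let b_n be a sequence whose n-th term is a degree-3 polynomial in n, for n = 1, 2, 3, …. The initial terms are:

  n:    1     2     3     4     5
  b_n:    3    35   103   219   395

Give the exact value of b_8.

1st diffs: 32, 68, 116, 176.
2nd diffs: 36, 48, 60.
3rd diffs: 12, 12 (constant).
So b_n = 2n^3 + 6n^2 - 5.
Evaluating at n = 8 gives b_8 = 1403.

1403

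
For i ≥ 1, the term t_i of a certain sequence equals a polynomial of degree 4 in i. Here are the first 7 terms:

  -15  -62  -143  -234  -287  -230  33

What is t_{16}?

39390

1st diffs: -47, -81, -91, -53, 57, 263.
2nd diffs: -34, -10, 38, 110, 206.
3rd diffs: 24, 48, 72, 96.
4th diffs: 24, 24, 24 (constant).
So t_i = i^4 - 6i^3 - 6i^2 - 2i - 2.
Evaluating at i = 16 gives t_{16} = 39390.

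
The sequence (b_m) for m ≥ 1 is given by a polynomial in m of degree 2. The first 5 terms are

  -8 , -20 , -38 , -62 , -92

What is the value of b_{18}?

-1028

1st diffs: -12, -18, -24, -30.
2nd diffs: -6, -6, -6 (constant).
Newton forward-difference form: b_m = -8 + (-12)·C(m-1,1) + (-6)·C(m-1,2).
At m = 18: m-1 = 17, so b_{18} = -8 - 204 - 816 = -1028.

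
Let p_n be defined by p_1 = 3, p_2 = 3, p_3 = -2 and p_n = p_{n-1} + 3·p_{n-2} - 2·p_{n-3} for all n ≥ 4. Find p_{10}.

-147

Step forward from the initial values:
p_4 = 1  p_5 = -11  p_6 = -4  p_7 = -39  p_8 = -29  p_9 = -138  p_{10} = -147.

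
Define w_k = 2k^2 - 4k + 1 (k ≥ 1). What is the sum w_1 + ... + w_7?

Over k = 1..7: Σk = 28, Σk² = 140.
Total = (2)·140 + (-4)·28 + (1)·7 = 175.

175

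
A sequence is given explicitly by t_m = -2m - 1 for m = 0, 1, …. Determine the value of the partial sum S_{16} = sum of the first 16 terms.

Over m = 0..15: Σm = 120.
Total = (-2)·120 + (-1)·16 = -256.

-256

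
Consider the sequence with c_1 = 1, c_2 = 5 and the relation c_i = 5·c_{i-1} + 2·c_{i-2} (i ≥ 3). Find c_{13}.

Step forward from the initial values:
c_3 = 27; c_4 = 145; c_5 = 779; …; c_{10} = 3486025; c_{11} = 18727907; c_{12} = 100611585; c_{13} = 540513739.

540513739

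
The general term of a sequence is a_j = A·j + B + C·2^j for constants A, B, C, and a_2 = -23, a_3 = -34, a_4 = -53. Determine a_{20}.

-2097221

The three given values yield: 2A + B + 4C = -23; 3A + B + 8C = -34; 4A + B + 16C = -53.
Subtracting the first from the second: A + 4C = -11.
Subtracting the second from the third: A + 8C = -19.
Solving: C = -2, A = -3, then B = -9.
Therefore a_{20} = -60 + (-9) + (-2)·1048576 = -2097221.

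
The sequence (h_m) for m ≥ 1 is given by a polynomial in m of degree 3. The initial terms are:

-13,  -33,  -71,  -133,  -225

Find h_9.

-1013

1st diffs: -20, -38, -62, -92.
2nd diffs: -18, -24, -30.
3rd diffs: -6, -6 (constant).
So h_m = -m^3 - 3m^2 - 4m - 5.
Evaluating at m = 9 gives h_9 = -1013.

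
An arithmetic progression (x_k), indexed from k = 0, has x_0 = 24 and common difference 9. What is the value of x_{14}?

x_k = 24 + (k - 0)·9.
x_{14} = 24 + 14·9 = 150.

150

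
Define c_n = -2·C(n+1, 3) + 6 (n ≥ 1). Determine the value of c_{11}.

C(12, 3) = 220, so c_{11} = -434.

-434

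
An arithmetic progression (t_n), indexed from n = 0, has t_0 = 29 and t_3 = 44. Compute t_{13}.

94

Common difference d = (44 - 29) / (3 - 0) = 5.
t_n = 29 + (n - 0)·5.
t_{13} = 29 + 13·5 = 94.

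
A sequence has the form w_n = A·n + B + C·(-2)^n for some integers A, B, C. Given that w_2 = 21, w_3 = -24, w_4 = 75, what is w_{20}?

At n = 2, 3, 4: 2A + B + 4C = 21; 3A + B - 8C = -24; 4A + B + 16C = 75.
Subtracting the first from the second: A - 12C = -45.
Subtracting the second from the third: A + 24C = 99.
Solving: C = 4, A = 3, then B = -1.
So w_n = 3·n + (-1) + 4·(-2)^n; at n=20 this is 4194363.

4194363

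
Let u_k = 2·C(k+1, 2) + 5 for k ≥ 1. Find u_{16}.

C(17, 2) = 136, so u_{16} = 277.

277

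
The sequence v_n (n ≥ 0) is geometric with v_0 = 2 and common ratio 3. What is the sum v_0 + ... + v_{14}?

v_n = 2·3^(n-0).
S = 2·(3^15 - 1)/(3 - 1) = 2·(14348907 - 1)/(2) = 14348906.

14348906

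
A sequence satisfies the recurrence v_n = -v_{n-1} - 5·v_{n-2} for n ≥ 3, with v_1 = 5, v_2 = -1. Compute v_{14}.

-59921

Applying the relation repeatedly:
v_3 = -24  v_4 = 29  v_5 = 91  …  v_{11} = 8211  v_{12} = 25244  v_{13} = -66299  v_{14} = -59921.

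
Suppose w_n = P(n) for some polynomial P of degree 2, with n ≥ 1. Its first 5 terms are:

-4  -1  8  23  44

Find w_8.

143

1st diffs: 3, 9, 15, 21.
2nd diffs: 6, 6, 6 (constant).
Newton forward-difference form: w_n = -4 + 3·C(n-1,1) + 6·C(n-1,2).
At n = 8: n-1 = 7, so w_8 = -4 + 21 + 126 = 143.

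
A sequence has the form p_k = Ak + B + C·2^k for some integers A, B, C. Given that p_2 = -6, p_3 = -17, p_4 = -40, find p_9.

-1523

The three given values yield: 2A + B + 4C = -6; 3A + B + 8C = -17; 4A + B + 16C = -40.
Subtracting the first from the second: A + 4C = -11.
Subtracting the second from the third: A + 8C = -23.
Solving: C = -3, A = 1, then B = 4.
Therefore p_9 = 9 + 4 + (-3)·512 = -1523.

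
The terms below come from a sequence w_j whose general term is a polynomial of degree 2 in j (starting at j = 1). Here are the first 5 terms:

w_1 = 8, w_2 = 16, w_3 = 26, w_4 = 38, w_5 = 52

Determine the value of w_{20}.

502

1st diffs: 8, 10, 12, 14.
2nd diffs: 2, 2, 2 (constant).
So w_j = j^2 + 5j + 2.
Evaluating at j = 20 gives w_{20} = 502.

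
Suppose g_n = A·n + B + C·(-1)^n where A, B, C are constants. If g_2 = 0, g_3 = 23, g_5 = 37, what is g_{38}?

The three given values yield: 2A + B + C = 0; 3A + B - C = 23; 5A + B - C = 37.
Subtracting the first from the second: A - 2C = 23.
Subtracting the second from the third: 2A = 14.
Solving: C = -8, A = 7, then B = -6.
Hence g_{38} = 7·38 + (-6) + (-8)·1 = 252.

252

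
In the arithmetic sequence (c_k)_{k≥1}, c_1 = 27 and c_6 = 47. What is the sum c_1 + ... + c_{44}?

Common difference d = (47 - 27) / (6 - 1) = 4.
c_k = 27 + (k - 1)·4.
c_{44} = 199; S = 44·(27 + 199)/2 = 4972.

4972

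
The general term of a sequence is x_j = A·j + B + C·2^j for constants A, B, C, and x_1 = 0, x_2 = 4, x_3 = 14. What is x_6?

The three given values yield: A + B + 2C = 0; 2A + B + 4C = 4; 3A + B + 8C = 14.
Subtracting the first from the second: A + 2C = 4.
Subtracting the second from the third: A + 4C = 10.
Solving: C = 3, A = -2, then B = -4.
Hence x_6 = -2·6 + (-4) + 3·64 = 176.

176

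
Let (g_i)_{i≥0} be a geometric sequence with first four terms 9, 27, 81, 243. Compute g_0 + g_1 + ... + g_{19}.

15690529800

Common ratio r = 3.
g_i = 9·3^(i-0).
S = 9·(3^20 - 1)/(3 - 1) = 9·(3486784401 - 1)/(2) = 15690529800.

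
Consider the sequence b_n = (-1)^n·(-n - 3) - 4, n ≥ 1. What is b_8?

-15

(-1)^8 = 1; -n - 3 at n=8 is -11; so b_8 = -15.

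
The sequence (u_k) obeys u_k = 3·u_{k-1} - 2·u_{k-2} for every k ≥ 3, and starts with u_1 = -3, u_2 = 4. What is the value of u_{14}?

Iterate the recurrence:
u_3 = 18;  u_4 = 46;  u_5 = 102;  …;  u_{11} = 7158;  u_{12} = 14326;  u_{13} = 28662;  u_{14} = 57334.
(Characteristic roots are 2 and 1.)

57334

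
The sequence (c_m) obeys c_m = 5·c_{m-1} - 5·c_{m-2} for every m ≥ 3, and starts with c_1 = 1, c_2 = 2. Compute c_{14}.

Compute successive terms:
c_3 = 5  c_4 = 15  c_5 = 50  …  c_{11} = 106250  c_{12} = 384375  c_{13} = 1390625  c_{14} = 5031250.

5031250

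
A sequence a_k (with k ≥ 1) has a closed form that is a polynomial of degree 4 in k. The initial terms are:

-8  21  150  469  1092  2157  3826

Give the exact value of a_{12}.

1st diffs: 29, 129, 319, 623, 1065, 1669.
2nd diffs: 100, 190, 304, 442, 604.
3rd diffs: 90, 114, 138, 162.
4th diffs: 24, 24, 24 (constant).
Newton forward-difference form: a_k = -8 + 29·C(k-1,1) + 100·C(k-1,2) + 90·C(k-1,3) + 24·C(k-1,4).
At k = 12: k-1 = 11, so a_{12} = -8 + 319 + 5500 + 14850 + 7920 = 28581.

28581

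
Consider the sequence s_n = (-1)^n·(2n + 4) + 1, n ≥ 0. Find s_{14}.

33

(-1)^14 = 1; 2n + 4 at n=14 is 32; so s_{14} = 33.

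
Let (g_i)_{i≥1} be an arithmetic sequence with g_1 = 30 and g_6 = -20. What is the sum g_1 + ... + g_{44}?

-8140

Common difference d = (-20 - 30) / (6 - 1) = -10.
g_i = 30 + (i - 1)·(-10).
g_{44} = -400; S = 44·(30 + (-400))/2 = -8140.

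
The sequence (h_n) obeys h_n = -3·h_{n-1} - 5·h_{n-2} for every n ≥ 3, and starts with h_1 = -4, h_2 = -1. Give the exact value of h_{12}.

Iterate the recurrence:
h_3 = 23;  h_4 = -64;  h_5 = 77;  h_6 = 89;  h_7 = -652;  h_8 = 1511;  h_9 = -1273;  h_{10} = -3736;  h_{11} = 17573;  h_{12} = -34039.

-34039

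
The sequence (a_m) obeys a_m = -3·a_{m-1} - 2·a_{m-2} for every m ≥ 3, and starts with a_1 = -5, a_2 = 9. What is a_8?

Compute successive terms:
a_3 = -17, a_4 = 33, a_5 = -65, a_6 = 129, a_7 = -257, a_8 = 513.
(Characteristic roots are -1 and -2.)

513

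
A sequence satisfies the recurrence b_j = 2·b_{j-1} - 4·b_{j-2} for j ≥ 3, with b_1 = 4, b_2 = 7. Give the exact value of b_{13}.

16384

b_3 = -2;  b_4 = -32;  b_5 = -56;  …;  b_{10} = -2048;  b_{11} = -3584;  b_{12} = 1024;  b_{13} = 16384.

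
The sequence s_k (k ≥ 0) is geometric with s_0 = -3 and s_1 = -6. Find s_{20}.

Common ratio r = 2.
s_k = (-3)·2^(k-0).
s_{20} = (-3)·2^20 = -3145728.

-3145728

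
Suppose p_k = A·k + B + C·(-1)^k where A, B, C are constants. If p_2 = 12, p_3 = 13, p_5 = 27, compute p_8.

At k = 2, 3, 5: 2A + B + C = 12; 3A + B - C = 13; 5A + B - C = 27.
Subtracting the first from the second: A - 2C = 1.
Subtracting the second from the third: 2A = 14.
Solving: C = 3, A = 7, then B = -5.
So p_k = 7·k + (-5) + 3·(-1)^k; at k=8 this is 54.

54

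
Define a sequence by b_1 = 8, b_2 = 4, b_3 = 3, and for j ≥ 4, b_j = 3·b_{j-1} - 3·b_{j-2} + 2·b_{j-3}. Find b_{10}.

1189

Iterate the recurrence:
b_4 = 13, b_5 = 38, b_6 = 81, b_7 = 155, b_8 = 298, b_9 = 591, b_{10} = 1189.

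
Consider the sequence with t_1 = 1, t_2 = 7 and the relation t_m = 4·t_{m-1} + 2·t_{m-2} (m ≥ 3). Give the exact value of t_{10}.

1039472

Compute successive terms:
t_3 = 30;  t_4 = 134;  t_5 = 596;  t_6 = 2652;  t_7 = 11800;  t_8 = 52504;  t_9 = 233616;  t_{10} = 1039472.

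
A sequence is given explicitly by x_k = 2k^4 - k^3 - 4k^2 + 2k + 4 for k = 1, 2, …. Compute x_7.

x_7 = 2·7^4 - 1·7^3 - 4·7^2 + 2·7 + 4 = 4281.

4281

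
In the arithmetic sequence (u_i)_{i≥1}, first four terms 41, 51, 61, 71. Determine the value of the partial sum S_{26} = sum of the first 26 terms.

4316

Common difference d = 10.
u_i = 41 + (i - 1)·10.
u_{26} = 291; S = 26·(41 + 291)/2 = 4316.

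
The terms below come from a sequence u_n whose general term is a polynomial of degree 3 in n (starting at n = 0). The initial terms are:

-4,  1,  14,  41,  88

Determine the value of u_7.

1st diffs: 5, 13, 27, 47.
2nd diffs: 8, 14, 20.
3rd diffs: 6, 6 (constant).
Newton forward-difference form: u_n = -4 + 5·C(n,1) + 8·C(n,2) + 6·C(n,3).
At n = 7: n = 7, so u_7 = -4 + 35 + 168 + 210 = 409.

409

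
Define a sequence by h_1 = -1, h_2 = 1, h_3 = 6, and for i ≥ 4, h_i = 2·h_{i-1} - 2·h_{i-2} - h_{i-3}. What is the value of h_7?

Applying the relation repeatedly:
h_4 = 11, h_5 = 9, h_6 = -10, h_7 = -49.

-49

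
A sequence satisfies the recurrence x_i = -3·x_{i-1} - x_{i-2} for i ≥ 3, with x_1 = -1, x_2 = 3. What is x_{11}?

Applying the relation repeatedly:
x_3 = -8; x_4 = 21; x_5 = -55; x_6 = 144; x_7 = -377; x_8 = 987; x_9 = -2584; x_{10} = 6765; x_{11} = -17711.

-17711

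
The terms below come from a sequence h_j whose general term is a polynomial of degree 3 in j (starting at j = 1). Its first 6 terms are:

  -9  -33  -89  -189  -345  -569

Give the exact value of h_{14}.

1st diffs: -24, -56, -100, -156, -224.
2nd diffs: -32, -44, -56, -68.
3rd diffs: -12, -12, -12 (constant).
So h_j = -2j^3 - 4j^2 + 2j - 5.
Evaluating at j = 14 gives h_{14} = -6249.

-6249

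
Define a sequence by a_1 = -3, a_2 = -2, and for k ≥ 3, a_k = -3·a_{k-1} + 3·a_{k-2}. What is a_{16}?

Compute successive terms:
a_3 = -3, a_4 = 3, a_5 = -18, …, a_{13} = -719523, a_{14} = 2727918, a_{15} = -10342323, a_{16} = 39210723.

39210723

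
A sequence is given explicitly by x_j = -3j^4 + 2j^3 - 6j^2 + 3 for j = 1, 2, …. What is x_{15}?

-146472

x_{15} = -3·15^4 + 2·15^3 - 6·15^2 + 3 = -146472.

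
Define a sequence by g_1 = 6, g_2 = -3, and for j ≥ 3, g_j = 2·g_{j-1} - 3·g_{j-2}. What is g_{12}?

Applying the relation repeatedly:
g_3 = -24, g_4 = -39, g_5 = -6, g_6 = 105, g_7 = 228, g_8 = 141, g_9 = -402, g_{10} = -1227, g_{11} = -1248, g_{12} = 1185.

1185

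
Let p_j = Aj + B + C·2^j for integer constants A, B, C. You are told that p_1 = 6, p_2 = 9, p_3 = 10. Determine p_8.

-213

At j = 1, 2, 3: A + B + 2C = 6; 2A + B + 4C = 9; 3A + B + 8C = 10.
Subtracting the first from the second: A + 2C = 3.
Subtracting the second from the third: A + 4C = 1.
Solving: C = -1, A = 5, then B = 3.
So p_j = 5·j + 3 + (-1)·2^j; at j=8 this is -213.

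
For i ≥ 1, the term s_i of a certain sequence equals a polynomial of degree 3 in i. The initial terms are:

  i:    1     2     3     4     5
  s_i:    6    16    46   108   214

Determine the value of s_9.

1318

1st diffs: 10, 30, 62, 106.
2nd diffs: 20, 32, 44.
3rd diffs: 12, 12 (constant).
So s_i = 2i^3 - 2i^2 + 2i + 4.
Evaluating at i = 9 gives s_9 = 1318.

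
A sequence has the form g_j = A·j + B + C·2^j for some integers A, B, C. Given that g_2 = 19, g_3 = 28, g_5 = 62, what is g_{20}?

1048681

At j = 2, 3, 5: 2A + B + 4C = 19; 3A + B + 8C = 28; 5A + B + 32C = 62.
Subtracting the first from the second: A + 4C = 9.
Subtracting the second from the third: 2A + 24C = 34.
Solving: C = 1, A = 5, then B = 5.
So g_j = 5·j + 5 + 1·2^j; at j=20 this is 1048681.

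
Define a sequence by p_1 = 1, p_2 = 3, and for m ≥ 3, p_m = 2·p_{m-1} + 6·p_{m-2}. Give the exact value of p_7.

2064

Step forward from the initial values:
p_3 = 12, p_4 = 42, p_5 = 156, p_6 = 564, p_7 = 2064.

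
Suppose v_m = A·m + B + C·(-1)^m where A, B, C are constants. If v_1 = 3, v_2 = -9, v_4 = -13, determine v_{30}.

-65

At m = 1, 2, 4: A + B - C = 3; 2A + B + C = -9; 4A + B + C = -13.
Subtracting the first from the second: A + 2C = -12.
Subtracting the second from the third: 2A = -4.
Solving: C = -5, A = -2, then B = 0.
Hence v_{30} = -2·30 + 0 + (-5)·1 = -65.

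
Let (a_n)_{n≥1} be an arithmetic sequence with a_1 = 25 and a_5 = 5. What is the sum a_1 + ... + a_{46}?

Common difference d = (5 - 25) / (5 - 1) = -5.
a_n = 25 + (n - 1)·(-5).
a_{46} = -200; S = 46·(25 + (-200))/2 = -4025.

-4025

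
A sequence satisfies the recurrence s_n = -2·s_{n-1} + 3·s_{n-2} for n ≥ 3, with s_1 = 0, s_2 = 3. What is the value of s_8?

1641

Compute successive terms:
s_3 = -6  s_4 = 21  s_5 = -60  s_6 = 183  s_7 = -546  s_8 = 1641.
(Characteristic roots are 1 and -3.)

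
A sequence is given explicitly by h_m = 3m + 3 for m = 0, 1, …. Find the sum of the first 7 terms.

84

Over m = 0..6: Σm = 21.
Total = (3)·21 + (3)·7 = 84.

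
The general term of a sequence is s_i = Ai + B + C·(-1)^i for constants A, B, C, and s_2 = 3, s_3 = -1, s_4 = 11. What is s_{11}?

31

At i = 2, 3, 4: 2A + B + C = 3; 3A + B - C = -1; 4A + B + C = 11.
Subtracting the first from the second: A - 2C = -4.
Subtracting the second from the third: A + 2C = 12.
Solving: C = 4, A = 4, then B = -9.
So s_i = 4·i + (-9) + 4·(-1)^i; at i=11 this is 31.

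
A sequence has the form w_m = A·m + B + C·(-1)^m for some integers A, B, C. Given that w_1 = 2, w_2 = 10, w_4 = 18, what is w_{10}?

42

The three given values yield: A + B - C = 2; 2A + B + C = 10; 4A + B + C = 18.
Subtracting the first from the second: A + 2C = 8.
Subtracting the second from the third: 2A = 8.
Solving: C = 2, A = 4, then B = 0.
Therefore w_{10} = 40 + 0 + 2·1 = 42.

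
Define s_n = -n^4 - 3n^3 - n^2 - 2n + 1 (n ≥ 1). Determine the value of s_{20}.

-184439

s_{20} = -1·20^4 - 3·20^3 - 1·20^2 - 2·20 + 1 = -184439.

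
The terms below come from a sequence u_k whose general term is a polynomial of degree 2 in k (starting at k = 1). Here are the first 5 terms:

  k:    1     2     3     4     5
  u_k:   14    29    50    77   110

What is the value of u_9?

1st diffs: 15, 21, 27, 33.
2nd diffs: 6, 6, 6 (constant).
Newton forward-difference form: u_k = 14 + 15·C(k-1,1) + 6·C(k-1,2).
At k = 9: k-1 = 8, so u_9 = 14 + 120 + 168 = 302.

302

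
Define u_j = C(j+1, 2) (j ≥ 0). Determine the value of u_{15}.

C(16, 2) = 120, so u_{15} = 120.

120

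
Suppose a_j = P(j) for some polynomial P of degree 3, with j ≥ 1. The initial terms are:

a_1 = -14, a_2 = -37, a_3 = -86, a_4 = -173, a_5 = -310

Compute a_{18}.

-12101

1st diffs: -23, -49, -87, -137.
2nd diffs: -26, -38, -50.
3rd diffs: -12, -12 (constant).
Newton forward-difference form: a_j = -14 + (-23)·C(j-1,1) + (-26)·C(j-1,2) + (-12)·C(j-1,3).
At j = 18: j-1 = 17, so a_{18} = -14 - 391 - 3536 - 8160 = -12101.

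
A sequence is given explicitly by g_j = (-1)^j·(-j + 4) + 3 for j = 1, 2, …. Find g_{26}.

(-1)^26 = 1; -j + 4 at j=26 is -22; so g_{26} = -19.

-19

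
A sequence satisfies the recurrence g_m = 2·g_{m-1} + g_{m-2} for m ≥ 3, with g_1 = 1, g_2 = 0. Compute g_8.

Applying the relation repeatedly:
g_3 = 1;  g_4 = 2;  g_5 = 5;  g_6 = 12;  g_7 = 29;  g_8 = 70.

70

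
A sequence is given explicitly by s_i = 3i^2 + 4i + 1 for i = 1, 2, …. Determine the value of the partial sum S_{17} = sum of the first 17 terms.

5984

Over i = 1..17: Σi = 153, Σi² = 1785.
Total = (3)·1785 + (4)·153 + (1)·17 = 5984.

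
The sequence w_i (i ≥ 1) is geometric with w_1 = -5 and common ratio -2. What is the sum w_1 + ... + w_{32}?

w_i = (-5)·(-2)^(i-1).
S = (-5)·((-2)^32 - 1)/(-2 - 1) = (-5)·(4294967296 - 1)/(-3) = 7158278825.

7158278825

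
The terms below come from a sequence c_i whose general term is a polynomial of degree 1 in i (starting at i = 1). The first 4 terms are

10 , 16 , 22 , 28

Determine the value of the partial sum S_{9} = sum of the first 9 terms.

1st diffs: 6, 6, 6 (constant).
So c_i = 6i + 4.
Continuing: …, 34, 40, 46, 52, …, c_9 = 58.
Summing i = 1..9 (9 terms) gives 306.

306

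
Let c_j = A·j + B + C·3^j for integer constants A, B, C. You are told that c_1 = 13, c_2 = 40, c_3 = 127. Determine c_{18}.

Plug in j = 1, 2, 3: A + B + 3C = 13; 2A + B + 9C = 40; 3A + B + 27C = 127.
Subtracting the first from the second: A + 6C = 27.
Subtracting the second from the third: A + 18C = 87.
Solving: C = 5, A = -3, then B = 1.
Therefore c_{18} = -54 + 1 + 5·387420489 = 1937102392.

1937102392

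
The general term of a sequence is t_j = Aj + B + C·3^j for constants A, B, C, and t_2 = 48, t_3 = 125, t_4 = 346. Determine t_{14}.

The three given values yield: 2A + B + 9C = 48; 3A + B + 27C = 125; 4A + B + 81C = 346.
Subtracting the first from the second: A + 18C = 77.
Subtracting the second from the third: A + 54C = 221.
Solving: C = 4, A = 5, then B = 2.
Therefore t_{14} = 70 + 2 + 4·4782969 = 19131948.

19131948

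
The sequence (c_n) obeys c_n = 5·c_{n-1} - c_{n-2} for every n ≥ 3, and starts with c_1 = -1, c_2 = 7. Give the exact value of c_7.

19031

Step forward from the initial values:
c_3 = 36, c_4 = 173, c_5 = 829, c_6 = 3972, c_7 = 19031.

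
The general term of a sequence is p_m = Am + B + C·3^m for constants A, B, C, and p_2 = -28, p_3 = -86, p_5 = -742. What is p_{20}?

At m = 2, 3, 5: 2A + B + 9C = -28; 3A + B + 27C = -86; 5A + B + 243C = -742.
Subtracting the first from the second: A + 18C = -58.
Subtracting the second from the third: 2A + 216C = -656.
Solving: C = -3, A = -4, then B = 7.
Hence p_{20} = -4·20 + 7 + (-3)·3486784401 = -10460353276.

-10460353276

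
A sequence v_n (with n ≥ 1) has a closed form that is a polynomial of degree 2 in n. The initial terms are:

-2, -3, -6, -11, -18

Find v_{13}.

1st diffs: -1, -3, -5, -7.
2nd diffs: -2, -2, -2 (constant).
Newton forward-difference form: v_n = -2 + (-1)·C(n-1,1) + (-2)·C(n-1,2).
At n = 13: n-1 = 12, so v_{13} = -2 - 12 - 132 = -146.

-146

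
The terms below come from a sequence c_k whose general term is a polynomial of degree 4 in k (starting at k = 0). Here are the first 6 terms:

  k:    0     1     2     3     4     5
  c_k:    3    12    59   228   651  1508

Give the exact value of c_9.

14556

1st diffs: 9, 47, 169, 423, 857.
2nd diffs: 38, 122, 254, 434.
3rd diffs: 84, 132, 180.
4th diffs: 48, 48 (constant).
Newton forward-difference form: c_k = 3 + 9·C(k,1) + 38·C(k,2) + 84·C(k,3) + 48·C(k,4).
At k = 9: k = 9, so c_9 = 3 + 81 + 1368 + 7056 + 6048 = 14556.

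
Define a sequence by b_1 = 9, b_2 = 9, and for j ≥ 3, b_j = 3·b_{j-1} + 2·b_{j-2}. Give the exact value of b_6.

1953

Applying the relation repeatedly:
b_3 = 45, b_4 = 153, b_5 = 549, b_6 = 1953.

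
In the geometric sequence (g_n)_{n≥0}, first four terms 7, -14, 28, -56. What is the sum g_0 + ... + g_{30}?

Common ratio r = -2.
g_n = 7·(-2)^(n-0).
S = 7·((-2)^31 - 1)/(-2 - 1) = 7·(-2147483648 - 1)/(-3) = 5010795181.

5010795181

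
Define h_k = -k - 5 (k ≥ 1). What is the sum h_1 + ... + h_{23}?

Over k = 1..23: Σk = 276.
Total = (-1)·276 + (-5)·23 = -391.

-391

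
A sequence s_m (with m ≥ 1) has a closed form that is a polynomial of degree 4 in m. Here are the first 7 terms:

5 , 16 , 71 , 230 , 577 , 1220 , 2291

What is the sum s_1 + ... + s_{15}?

1st diffs: 11, 55, 159, 347, 643, 1071.
2nd diffs: 44, 104, 188, 296, 428.
3rd diffs: 60, 84, 108, 132.
4th diffs: 24, 24, 24 (constant).
Newton forward-difference form: s_m = 5 + 11·C(m-1,1) + 44·C(m-1,2) + 60·C(m-1,3) + 24·C(m-1,4).
Continuing: …, 3946, 6365, 9752, 14335, …, s_{15} = 50027.
Summing m = 1..15 (15 terms) gives 175222.

175222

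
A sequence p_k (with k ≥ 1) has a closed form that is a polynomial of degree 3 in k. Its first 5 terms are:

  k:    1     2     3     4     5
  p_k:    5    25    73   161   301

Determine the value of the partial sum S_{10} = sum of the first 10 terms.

6830

1st diffs: 20, 48, 88, 140.
2nd diffs: 28, 40, 52.
3rd diffs: 12, 12 (constant).
Newton forward-difference form: p_k = 5 + 20·C(k-1,1) + 28·C(k-1,2) + 12·C(k-1,3).
Continuing: …, 505, 785, 1153, 1621, …, p_{10} = 2201.
Summing k = 1..10 (10 terms) gives 6830.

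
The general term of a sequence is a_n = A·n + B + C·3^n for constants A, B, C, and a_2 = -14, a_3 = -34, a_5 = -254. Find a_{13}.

At n = 2, 3, 5: 2A + B + 9C = -14; 3A + B + 27C = -34; 5A + B + 243C = -254.
Subtracting the first from the second: A + 18C = -20.
Subtracting the second from the third: 2A + 216C = -220.
Solving: C = -1, A = -2, then B = -1.
Therefore a_{13} = -26 + (-1) + (-1)·1594323 = -1594350.

-1594350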